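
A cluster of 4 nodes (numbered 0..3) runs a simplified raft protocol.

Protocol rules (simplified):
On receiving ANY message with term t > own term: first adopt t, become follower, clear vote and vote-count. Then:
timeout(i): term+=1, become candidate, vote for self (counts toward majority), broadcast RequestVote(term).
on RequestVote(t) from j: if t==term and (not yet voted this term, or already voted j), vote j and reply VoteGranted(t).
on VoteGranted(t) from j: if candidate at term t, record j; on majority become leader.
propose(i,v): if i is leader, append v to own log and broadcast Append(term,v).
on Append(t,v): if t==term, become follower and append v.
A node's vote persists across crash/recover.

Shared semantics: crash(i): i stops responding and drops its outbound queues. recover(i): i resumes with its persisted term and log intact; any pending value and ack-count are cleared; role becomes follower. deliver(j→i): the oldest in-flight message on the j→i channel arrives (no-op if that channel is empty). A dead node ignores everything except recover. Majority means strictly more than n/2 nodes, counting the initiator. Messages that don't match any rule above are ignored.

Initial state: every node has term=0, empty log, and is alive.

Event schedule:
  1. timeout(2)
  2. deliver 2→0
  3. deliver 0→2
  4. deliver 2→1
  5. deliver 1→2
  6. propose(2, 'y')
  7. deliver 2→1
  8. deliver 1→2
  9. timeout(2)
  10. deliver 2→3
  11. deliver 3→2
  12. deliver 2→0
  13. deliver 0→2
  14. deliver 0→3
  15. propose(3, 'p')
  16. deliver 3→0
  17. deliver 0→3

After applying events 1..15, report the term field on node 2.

after 1 — timeout(2): n2:cand/t1/[-]
after 2 — deliver 2→0: n0:foll/t1/[-]
after 3 — deliver 0→2: ·
after 4 — deliver 2→1: n1:foll/t1/[-]
after 5 — deliver 1→2: n2:lead/t1/[-]
after 6 — propose(2,'y'): n2:lead/t1/[y]
after 7 — deliver 2→1: n1:foll/t1/[y]
after 8 — deliver 1→2: ·
after 9 — timeout(2): n2:cand/t2/[y]
after 10 — deliver 2→3: n3:foll/t1/[-]
after 11 — deliver 3→2: ·
after 12 — deliver 2→0: n0:foll/t1/[y]
after 13 — deliver 0→2: ·
after 14 — deliver 0→3: ·
after 15 — propose(3,'p'): ·

2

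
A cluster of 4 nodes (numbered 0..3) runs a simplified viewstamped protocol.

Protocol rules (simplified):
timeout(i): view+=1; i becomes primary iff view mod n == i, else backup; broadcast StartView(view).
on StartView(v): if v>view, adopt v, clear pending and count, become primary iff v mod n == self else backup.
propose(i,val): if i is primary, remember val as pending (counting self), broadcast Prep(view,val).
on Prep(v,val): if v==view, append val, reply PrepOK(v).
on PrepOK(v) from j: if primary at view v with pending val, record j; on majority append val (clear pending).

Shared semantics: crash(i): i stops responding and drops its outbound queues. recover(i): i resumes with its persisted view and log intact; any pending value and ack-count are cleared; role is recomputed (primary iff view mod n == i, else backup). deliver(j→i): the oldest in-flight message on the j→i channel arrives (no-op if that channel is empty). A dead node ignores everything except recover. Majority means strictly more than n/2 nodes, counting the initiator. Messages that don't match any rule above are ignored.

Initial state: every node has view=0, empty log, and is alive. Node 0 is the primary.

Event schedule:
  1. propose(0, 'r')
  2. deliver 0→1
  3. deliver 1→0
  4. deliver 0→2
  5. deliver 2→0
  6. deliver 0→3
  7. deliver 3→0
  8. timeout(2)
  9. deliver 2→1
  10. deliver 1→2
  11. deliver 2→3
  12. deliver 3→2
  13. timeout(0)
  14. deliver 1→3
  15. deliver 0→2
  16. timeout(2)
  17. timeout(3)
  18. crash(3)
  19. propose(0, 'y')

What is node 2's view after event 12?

e1 propose(0,'r'): ·
e2 deliver 0→1: 1[back,v=0,r]
e3 deliver 1→0: ·
e4 deliver 0→2: 2[back,v=0,r]
e5 deliver 2→0: 0[prim,v=0,r]
e6 deliver 0→3: 3[back,v=0,r]
e7 deliver 3→0: ·
e8 timeout(2): 2[back,v=1,r]
e9 deliver 2→1: 1[prim,v=1,r]
e10 deliver 1→2: ·
e11 deliver 2→3: 3[back,v=1,r]
e12 deliver 3→2: ·

1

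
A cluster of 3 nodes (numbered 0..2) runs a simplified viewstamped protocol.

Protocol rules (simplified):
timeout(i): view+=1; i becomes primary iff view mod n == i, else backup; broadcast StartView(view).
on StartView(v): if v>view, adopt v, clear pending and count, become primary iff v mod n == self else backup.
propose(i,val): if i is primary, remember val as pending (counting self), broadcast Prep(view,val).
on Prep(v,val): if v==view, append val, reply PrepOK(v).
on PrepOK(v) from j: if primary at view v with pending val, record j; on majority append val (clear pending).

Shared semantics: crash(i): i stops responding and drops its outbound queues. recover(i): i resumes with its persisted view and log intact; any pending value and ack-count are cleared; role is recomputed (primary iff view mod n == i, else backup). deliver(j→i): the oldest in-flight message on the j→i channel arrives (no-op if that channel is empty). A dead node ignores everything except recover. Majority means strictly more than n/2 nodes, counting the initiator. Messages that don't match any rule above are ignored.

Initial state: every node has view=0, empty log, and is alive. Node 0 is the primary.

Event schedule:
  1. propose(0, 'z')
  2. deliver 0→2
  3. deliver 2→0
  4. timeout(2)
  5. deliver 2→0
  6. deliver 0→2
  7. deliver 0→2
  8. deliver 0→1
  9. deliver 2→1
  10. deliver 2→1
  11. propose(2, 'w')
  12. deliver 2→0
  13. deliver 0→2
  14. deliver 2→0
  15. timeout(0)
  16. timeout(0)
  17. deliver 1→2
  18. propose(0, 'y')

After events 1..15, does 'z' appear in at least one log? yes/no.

yes

[1] propose(0,'z') → ∅
[2] deliver 0→2 → N2(back v0 [z])
[3] deliver 2→0 → N0(prim v0 [z])
[4] timeout(2) → N2(back v1 [z])
[5] deliver 2→0 → N0(back v1 [z])
[6] deliver 0→2 → ∅
[7] deliver 0→2 → ∅
[8] deliver 0→1 → N1(back v0 [z])
[9] deliver 2→1 → N1(prim v1 [z])
[10] deliver 2→1 → ∅
[11] propose(2,'w') → ∅
[12] deliver 2→0 → ∅
[13] deliver 0→2 → ∅
[14] deliver 2→0 → ∅
[15] timeout(0) → N0(back v2 [z])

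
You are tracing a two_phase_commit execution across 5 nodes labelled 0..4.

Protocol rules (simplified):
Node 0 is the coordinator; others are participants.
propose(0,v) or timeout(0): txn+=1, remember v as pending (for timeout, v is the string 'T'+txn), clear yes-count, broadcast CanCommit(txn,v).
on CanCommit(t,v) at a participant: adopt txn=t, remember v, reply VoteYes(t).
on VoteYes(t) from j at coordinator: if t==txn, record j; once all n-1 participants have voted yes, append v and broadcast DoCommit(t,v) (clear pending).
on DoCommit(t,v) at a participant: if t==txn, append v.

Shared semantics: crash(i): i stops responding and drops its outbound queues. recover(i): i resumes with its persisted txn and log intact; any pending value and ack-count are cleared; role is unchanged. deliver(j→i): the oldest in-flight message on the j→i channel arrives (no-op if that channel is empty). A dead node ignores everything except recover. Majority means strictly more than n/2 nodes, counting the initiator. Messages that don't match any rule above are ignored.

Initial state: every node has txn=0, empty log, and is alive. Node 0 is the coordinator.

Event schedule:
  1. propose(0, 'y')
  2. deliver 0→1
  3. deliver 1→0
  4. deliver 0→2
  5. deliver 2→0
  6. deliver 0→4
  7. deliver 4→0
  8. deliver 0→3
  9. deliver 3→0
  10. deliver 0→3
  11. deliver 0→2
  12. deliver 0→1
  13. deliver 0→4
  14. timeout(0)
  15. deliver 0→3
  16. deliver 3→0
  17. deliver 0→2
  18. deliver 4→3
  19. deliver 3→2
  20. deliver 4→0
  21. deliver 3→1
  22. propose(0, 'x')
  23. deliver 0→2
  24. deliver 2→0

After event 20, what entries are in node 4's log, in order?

y

e1 propose(0,'y'): 0[coor,t=1,-]
e2 deliver 0→1: 1[part,t=1,-]
e3 deliver 1→0: ·
e4 deliver 0→2: 2[part,t=1,-]
e5 deliver 2→0: ·
e6 deliver 0→4: 4[part,t=1,-]
e7 deliver 4→0: ·
e8 deliver 0→3: 3[part,t=1,-]
e9 deliver 3→0: 0[coor,t=1,y]
e10 deliver 0→3: 3[part,t=1,y]
e11 deliver 0→2: 2[part,t=1,y]
e12 deliver 0→1: 1[part,t=1,y]
e13 deliver 0→4: 4[part,t=1,y]
e14 timeout(0): 0[coor,t=2,y]
e15 deliver 0→3: 3[part,t=2,y]
e16 deliver 3→0: ·
e17 deliver 0→2: 2[part,t=2,y]
e18 deliver 4→3: ·
e19 deliver 3→2: ·
e20 deliver 4→0: ·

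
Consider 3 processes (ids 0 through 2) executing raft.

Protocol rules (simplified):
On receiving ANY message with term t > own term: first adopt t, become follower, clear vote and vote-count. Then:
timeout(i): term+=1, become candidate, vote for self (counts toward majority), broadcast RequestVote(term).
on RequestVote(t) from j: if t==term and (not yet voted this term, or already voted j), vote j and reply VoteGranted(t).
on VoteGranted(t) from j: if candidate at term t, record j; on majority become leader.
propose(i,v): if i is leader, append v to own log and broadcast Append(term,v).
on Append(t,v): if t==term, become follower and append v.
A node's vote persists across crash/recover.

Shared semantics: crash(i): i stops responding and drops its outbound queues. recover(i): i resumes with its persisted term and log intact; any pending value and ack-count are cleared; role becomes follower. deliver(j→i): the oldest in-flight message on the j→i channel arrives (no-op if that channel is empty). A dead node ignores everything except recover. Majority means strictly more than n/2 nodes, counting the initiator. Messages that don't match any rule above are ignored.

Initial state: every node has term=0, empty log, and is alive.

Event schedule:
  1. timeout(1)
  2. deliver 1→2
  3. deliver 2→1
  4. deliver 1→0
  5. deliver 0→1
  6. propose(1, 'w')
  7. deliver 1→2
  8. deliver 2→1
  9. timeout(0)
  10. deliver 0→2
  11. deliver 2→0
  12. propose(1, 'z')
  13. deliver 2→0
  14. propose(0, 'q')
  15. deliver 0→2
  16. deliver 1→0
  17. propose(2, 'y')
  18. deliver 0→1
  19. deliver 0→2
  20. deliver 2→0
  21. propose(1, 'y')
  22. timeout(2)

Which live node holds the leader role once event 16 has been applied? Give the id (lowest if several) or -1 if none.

0

[1] timeout(1) → N1(cand t1 [-])
[2] deliver 1→2 → N2(foll t1 [-])
[3] deliver 2→1 → N1(lead t1 [-])
[4] deliver 1→0 → N0(foll t1 [-])
[5] deliver 0→1 → ∅
[6] propose(1,'w') → N1(lead t1 [w])
[7] deliver 1→2 → N2(foll t1 [w])
[8] deliver 2→1 → ∅
[9] timeout(0) → N0(cand t2 [-])
[10] deliver 0→2 → N2(foll t2 [w])
[11] deliver 2→0 → N0(lead t2 [-])
[12] propose(1,'z') → N1(lead t1 [w,z])
[13] deliver 2→0 → ∅
[14] propose(0,'q') → N0(lead t2 [q])
[15] deliver 0→2 → N2(foll t2 [w,q])
[16] deliver 1→0 → ∅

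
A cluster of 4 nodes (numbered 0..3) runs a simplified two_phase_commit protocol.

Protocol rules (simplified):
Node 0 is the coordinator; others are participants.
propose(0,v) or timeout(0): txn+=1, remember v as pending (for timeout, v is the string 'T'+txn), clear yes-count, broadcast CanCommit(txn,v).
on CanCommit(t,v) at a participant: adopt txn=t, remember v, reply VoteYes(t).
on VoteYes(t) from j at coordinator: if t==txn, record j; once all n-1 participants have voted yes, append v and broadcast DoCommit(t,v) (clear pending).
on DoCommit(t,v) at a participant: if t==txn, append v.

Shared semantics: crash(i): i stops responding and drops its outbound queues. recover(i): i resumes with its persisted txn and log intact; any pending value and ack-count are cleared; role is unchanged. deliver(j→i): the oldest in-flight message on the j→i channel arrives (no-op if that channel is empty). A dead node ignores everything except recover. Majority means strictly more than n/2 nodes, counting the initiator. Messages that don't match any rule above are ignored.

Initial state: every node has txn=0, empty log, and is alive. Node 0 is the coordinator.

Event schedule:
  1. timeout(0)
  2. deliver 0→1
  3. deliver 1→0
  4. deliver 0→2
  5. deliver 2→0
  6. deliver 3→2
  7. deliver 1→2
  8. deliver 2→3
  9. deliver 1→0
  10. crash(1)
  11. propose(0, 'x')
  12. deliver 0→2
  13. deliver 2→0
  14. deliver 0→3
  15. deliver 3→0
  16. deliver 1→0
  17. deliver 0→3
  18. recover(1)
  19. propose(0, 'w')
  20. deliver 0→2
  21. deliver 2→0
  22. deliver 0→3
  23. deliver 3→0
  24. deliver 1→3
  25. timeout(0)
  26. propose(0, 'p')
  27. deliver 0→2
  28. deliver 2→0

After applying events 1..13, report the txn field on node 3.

0

e1 timeout(0): 0[coor,t=1,-]
e2 deliver 0→1: 1[part,t=1,-]
e3 deliver 1→0: ·
e4 deliver 0→2: 2[part,t=1,-]
e5 deliver 2→0: ·
e6 deliver 3→2: ·
e7 deliver 1→2: ·
e8 deliver 2→3: ·
e9 deliver 1→0: ·
e10 crash(1): 1[✗part,t=1,-]
e11 propose(0,'x'): 0[coor,t=2,-]
e12 deliver 0→2: 2[part,t=2,-]
e13 deliver 2→0: ·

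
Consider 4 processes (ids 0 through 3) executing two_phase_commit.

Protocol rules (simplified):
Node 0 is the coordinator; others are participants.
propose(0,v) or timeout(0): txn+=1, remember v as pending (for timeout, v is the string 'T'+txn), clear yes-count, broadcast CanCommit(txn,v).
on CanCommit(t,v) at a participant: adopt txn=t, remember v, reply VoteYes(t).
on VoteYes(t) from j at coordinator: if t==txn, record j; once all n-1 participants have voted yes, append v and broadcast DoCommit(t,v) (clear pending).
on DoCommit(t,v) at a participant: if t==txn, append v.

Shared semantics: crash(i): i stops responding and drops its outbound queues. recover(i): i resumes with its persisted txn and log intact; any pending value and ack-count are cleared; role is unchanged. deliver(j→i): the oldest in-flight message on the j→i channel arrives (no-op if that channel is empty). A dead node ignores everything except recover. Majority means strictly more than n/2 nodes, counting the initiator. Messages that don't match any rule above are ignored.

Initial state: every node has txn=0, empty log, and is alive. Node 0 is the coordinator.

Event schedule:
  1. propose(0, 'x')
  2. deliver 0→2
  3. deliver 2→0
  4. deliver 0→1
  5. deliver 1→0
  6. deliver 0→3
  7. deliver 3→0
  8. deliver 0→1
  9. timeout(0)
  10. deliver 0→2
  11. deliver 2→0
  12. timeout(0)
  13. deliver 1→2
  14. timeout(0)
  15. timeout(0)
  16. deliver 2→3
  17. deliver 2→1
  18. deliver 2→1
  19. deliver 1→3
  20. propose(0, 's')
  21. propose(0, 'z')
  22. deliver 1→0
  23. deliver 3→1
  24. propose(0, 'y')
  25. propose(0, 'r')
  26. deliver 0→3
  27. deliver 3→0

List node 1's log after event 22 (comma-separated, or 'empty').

x

after 1 — propose(0,'x'): n0:coor/t1/[-]
after 2 — deliver 0→2: n2:part/t1/[-]
after 3 — deliver 2→0: ·
after 4 — deliver 0→1: n1:part/t1/[-]
after 5 — deliver 1→0: ·
after 6 — deliver 0→3: n3:part/t1/[-]
after 7 — deliver 3→0: n0:coor/t1/[x]
after 8 — deliver 0→1: n1:part/t1/[x]
after 9 — timeout(0): n0:coor/t2/[x]
after 10 — deliver 0→2: n2:part/t1/[x]
after 11 — deliver 2→0: ·
after 12 — timeout(0): n0:coor/t3/[x]
after 13 — deliver 1→2: ·
after 14 — timeout(0): n0:coor/t4/[x]
after 15 — timeout(0): n0:coor/t5/[x]
after 16 — deliver 2→3: ·
after 17 — deliver 2→1: ·
after 18 — deliver 2→1: ·
after 19 — deliver 1→3: ·
after 20 — propose(0,'s'): n0:coor/t6/[x]
after 21 — propose(0,'z'): n0:coor/t7/[x]
after 22 — deliver 1→0: ·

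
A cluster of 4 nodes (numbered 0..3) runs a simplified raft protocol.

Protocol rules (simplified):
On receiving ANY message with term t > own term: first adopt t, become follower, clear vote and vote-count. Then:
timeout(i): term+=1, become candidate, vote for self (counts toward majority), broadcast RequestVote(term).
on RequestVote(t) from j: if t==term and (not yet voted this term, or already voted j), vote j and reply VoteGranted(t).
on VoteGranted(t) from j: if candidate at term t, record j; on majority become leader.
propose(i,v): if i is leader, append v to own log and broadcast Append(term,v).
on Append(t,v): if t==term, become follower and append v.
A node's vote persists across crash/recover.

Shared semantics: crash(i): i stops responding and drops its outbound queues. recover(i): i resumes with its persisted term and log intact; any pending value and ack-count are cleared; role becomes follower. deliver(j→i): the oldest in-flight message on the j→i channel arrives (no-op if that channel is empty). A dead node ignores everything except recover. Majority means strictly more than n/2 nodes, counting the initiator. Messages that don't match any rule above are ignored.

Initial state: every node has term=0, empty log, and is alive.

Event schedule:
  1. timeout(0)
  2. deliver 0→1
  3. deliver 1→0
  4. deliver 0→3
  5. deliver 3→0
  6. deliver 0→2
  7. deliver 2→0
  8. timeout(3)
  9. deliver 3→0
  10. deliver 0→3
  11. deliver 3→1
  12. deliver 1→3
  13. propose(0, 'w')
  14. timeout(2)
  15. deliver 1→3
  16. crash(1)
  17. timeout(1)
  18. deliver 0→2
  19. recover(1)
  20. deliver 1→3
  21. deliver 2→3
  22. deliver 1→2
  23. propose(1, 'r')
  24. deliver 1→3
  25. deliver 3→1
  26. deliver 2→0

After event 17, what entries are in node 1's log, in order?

e1 timeout(0): 0[cand,t=1,-]
e2 deliver 0→1: 1[foll,t=1,-]
e3 deliver 1→0: ·
e4 deliver 0→3: 3[foll,t=1,-]
e5 deliver 3→0: 0[lead,t=1,-]
e6 deliver 0→2: 2[foll,t=1,-]
e7 deliver 2→0: ·
e8 timeout(3): 3[cand,t=2,-]
e9 deliver 3→0: 0[foll,t=2,-]
e10 deliver 0→3: ·
e11 deliver 3→1: 1[foll,t=2,-]
e12 deliver 1→3: 3[lead,t=2,-]
e13 propose(0,'w'): ·
e14 timeout(2): 2[cand,t=2,-]
e15 deliver 1→3: ·
e16 crash(1): 1[✗foll,t=2,-]
e17 timeout(1): ·

empty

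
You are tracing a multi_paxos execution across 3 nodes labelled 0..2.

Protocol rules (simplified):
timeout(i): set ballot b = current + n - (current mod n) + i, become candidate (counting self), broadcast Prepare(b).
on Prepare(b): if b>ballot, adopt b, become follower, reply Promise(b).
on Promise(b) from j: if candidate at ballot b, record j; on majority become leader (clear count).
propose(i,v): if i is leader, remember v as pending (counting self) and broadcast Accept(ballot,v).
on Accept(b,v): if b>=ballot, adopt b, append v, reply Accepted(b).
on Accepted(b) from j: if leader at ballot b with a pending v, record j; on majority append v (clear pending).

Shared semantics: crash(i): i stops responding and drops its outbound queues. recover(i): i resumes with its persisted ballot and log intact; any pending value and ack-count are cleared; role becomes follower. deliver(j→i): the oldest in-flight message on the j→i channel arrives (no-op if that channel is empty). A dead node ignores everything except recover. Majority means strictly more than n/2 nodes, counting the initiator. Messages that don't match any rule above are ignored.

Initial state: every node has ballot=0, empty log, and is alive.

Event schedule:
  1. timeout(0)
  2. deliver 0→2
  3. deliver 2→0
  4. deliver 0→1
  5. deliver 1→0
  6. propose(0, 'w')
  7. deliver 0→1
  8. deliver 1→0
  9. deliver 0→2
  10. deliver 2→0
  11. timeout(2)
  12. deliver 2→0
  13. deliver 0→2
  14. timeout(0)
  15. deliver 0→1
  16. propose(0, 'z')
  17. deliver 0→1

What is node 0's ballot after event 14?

9

e1 timeout(0): 0[cand,b=3,-]
e2 deliver 0→2: 2[foll,b=3,-]
e3 deliver 2→0: 0[lead,b=3,-]
e4 deliver 0→1: 1[foll,b=3,-]
e5 deliver 1→0: ·
e6 propose(0,'w'): ·
e7 deliver 0→1: 1[foll,b=3,w]
e8 deliver 1→0: 0[lead,b=3,w]
e9 deliver 0→2: 2[foll,b=3,w]
e10 deliver 2→0: ·
e11 timeout(2): 2[cand,b=8,w]
e12 deliver 2→0: 0[foll,b=8,w]
e13 deliver 0→2: 2[lead,b=8,w]
e14 timeout(0): 0[cand,b=9,w]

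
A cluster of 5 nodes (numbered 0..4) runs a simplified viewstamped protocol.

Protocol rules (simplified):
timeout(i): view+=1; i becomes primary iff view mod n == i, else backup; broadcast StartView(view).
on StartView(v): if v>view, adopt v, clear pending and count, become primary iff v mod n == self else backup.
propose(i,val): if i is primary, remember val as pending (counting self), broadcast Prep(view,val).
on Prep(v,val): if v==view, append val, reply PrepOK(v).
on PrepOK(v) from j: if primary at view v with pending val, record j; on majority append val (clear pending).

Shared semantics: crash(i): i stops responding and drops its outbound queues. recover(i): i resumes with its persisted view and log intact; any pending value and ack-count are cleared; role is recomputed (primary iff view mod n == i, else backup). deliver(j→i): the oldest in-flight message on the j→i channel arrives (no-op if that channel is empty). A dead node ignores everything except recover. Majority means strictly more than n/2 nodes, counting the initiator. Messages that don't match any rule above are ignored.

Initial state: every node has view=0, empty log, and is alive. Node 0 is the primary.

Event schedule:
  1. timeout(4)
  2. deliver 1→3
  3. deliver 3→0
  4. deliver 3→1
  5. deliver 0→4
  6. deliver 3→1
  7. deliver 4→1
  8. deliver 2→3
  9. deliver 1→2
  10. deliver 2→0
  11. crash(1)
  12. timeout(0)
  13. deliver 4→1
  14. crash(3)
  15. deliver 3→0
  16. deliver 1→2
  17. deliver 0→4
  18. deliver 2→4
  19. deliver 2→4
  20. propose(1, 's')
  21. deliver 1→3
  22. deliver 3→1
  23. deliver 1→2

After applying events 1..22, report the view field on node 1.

step 1 timeout(4): 4={back,v=1,log=-}
step 2 deliver 1→3: —
step 3 deliver 3→0: —
step 4 deliver 3→1: —
step 5 deliver 0→4: —
step 6 deliver 3→1: —
step 7 deliver 4→1: 1={prim,v=1,log=-}
step 8 deliver 2→3: —
step 9 deliver 1→2: —
step 10 deliver 2→0: —
step 11 crash(1): 1={✗prim,v=1,log=-}
step 12 timeout(0): 0={back,v=1,log=-}
step 13 deliver 4→1: —
step 14 crash(3): 3={✗back,v=0,log=-}
step 15 deliver 3→0: —
step 16 deliver 1→2: —
step 17 deliver 0→4: —
step 18 deliver 2→4: —
step 19 deliver 2→4: —
step 20 propose(1,'s'): —
step 21 deliver 1→3: —
step 22 deliver 3→1: —

1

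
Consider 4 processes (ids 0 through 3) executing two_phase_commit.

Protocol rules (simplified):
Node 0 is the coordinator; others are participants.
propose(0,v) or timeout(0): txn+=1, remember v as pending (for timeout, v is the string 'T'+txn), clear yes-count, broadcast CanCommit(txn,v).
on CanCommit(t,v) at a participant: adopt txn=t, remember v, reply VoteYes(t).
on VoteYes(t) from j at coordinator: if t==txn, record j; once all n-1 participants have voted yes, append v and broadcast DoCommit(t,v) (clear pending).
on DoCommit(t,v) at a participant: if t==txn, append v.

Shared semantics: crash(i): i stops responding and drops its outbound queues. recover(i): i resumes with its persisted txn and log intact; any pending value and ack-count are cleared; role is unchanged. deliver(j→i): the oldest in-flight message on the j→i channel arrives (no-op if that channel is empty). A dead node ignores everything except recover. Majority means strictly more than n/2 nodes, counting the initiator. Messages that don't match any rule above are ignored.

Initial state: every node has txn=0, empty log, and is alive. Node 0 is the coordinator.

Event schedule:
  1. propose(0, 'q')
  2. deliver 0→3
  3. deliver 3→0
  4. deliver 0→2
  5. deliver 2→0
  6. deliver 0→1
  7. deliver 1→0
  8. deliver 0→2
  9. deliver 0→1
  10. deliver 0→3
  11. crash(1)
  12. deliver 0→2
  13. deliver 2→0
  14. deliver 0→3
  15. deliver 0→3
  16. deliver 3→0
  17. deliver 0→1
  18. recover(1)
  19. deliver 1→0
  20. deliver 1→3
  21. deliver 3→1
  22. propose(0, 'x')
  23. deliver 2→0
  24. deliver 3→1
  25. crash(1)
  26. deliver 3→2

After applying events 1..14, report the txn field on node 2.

1

e1 propose(0,'q'): 0[coor,t=1,-]
e2 deliver 0→3: 3[part,t=1,-]
e3 deliver 3→0: ·
e4 deliver 0→2: 2[part,t=1,-]
e5 deliver 2→0: ·
e6 deliver 0→1: 1[part,t=1,-]
e7 deliver 1→0: 0[coor,t=1,q]
e8 deliver 0→2: 2[part,t=1,q]
e9 deliver 0→1: 1[part,t=1,q]
e10 deliver 0→3: 3[part,t=1,q]
e11 crash(1): 1[✗part,t=1,q]
e12 deliver 0→2: ·
e13 deliver 2→0: ·
e14 deliver 0→3: ·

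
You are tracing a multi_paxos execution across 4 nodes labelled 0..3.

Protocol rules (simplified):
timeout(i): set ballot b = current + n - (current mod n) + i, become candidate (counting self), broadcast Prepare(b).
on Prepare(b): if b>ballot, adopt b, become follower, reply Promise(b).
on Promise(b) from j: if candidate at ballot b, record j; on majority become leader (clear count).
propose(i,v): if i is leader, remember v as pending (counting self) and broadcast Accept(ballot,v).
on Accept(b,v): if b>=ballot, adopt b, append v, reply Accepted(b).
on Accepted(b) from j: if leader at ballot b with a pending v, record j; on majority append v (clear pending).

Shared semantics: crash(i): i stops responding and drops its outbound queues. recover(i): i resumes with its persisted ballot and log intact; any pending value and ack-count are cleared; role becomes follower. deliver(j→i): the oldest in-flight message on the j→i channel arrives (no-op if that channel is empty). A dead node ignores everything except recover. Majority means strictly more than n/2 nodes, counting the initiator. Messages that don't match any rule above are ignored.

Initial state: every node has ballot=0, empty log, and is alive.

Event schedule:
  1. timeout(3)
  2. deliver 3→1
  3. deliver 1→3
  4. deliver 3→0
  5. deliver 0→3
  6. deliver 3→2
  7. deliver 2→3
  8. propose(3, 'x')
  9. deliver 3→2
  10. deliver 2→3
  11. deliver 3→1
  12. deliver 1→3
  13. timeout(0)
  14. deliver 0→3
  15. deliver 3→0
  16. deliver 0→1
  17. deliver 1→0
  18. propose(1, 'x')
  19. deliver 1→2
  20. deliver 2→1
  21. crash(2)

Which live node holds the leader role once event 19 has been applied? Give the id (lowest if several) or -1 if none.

-1

e1 timeout(3): 3[cand,b=7,-]
e2 deliver 3→1: 1[foll,b=7,-]
e3 deliver 1→3: ·
e4 deliver 3→0: 0[foll,b=7,-]
e5 deliver 0→3: 3[lead,b=7,-]
e6 deliver 3→2: 2[foll,b=7,-]
e7 deliver 2→3: ·
e8 propose(3,'x'): ·
e9 deliver 3→2: 2[foll,b=7,x]
e10 deliver 2→3: ·
e11 deliver 3→1: 1[foll,b=7,x]
e12 deliver 1→3: 3[lead,b=7,x]
e13 timeout(0): 0[cand,b=8,-]
e14 deliver 0→3: 3[foll,b=8,x]
e15 deliver 3→0: ·
e16 deliver 0→1: 1[foll,b=8,x]
e17 deliver 1→0: ·
e18 propose(1,'x'): ·
e19 deliver 1→2: ·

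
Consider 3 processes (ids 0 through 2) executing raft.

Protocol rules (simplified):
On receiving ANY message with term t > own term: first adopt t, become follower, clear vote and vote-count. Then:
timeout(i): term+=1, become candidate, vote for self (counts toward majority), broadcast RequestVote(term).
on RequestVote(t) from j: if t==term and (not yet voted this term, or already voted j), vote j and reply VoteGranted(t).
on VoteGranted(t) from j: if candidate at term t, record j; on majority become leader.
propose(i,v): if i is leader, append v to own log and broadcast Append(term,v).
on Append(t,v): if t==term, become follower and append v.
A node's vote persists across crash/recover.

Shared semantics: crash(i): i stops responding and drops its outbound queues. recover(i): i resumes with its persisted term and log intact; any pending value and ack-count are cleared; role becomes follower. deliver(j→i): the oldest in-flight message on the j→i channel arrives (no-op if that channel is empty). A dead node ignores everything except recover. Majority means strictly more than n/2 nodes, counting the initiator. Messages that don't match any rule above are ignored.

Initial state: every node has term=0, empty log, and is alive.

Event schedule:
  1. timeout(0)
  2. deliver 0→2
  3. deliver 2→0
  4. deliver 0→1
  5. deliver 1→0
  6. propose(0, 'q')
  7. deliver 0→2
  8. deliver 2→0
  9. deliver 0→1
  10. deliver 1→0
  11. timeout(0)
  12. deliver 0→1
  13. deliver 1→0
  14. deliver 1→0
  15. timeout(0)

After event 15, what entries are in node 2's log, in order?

e1 timeout(0): 0[cand,t=1,-]
e2 deliver 0→2: 2[foll,t=1,-]
e3 deliver 2→0: 0[lead,t=1,-]
e4 deliver 0→1: 1[foll,t=1,-]
e5 deliver 1→0: ·
e6 propose(0,'q'): 0[lead,t=1,q]
e7 deliver 0→2: 2[foll,t=1,q]
e8 deliver 2→0: ·
e9 deliver 0→1: 1[foll,t=1,q]
e10 deliver 1→0: ·
e11 timeout(0): 0[cand,t=2,q]
e12 deliver 0→1: 1[foll,t=2,q]
e13 deliver 1→0: 0[lead,t=2,q]
e14 deliver 1→0: ·
e15 timeout(0): 0[cand,t=3,q]

q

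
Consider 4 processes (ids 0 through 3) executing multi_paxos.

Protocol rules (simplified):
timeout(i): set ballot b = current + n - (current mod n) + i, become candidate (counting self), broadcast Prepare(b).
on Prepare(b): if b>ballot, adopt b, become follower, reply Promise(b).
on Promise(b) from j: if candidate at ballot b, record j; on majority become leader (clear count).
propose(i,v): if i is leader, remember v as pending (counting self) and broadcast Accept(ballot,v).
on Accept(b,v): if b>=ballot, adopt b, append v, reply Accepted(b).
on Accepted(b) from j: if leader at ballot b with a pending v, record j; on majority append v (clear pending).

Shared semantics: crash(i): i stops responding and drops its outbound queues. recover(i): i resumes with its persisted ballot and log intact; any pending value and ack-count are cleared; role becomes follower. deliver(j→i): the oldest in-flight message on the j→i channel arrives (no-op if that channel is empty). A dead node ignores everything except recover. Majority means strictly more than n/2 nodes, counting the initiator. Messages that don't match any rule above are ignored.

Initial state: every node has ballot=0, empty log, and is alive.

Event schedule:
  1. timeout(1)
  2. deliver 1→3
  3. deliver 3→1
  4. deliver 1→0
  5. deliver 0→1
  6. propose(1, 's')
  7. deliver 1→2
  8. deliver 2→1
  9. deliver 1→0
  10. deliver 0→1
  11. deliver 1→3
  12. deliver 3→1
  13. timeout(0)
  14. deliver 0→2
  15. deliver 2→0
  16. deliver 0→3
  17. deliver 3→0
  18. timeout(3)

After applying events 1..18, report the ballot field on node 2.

8

e1 timeout(1): 1[cand,b=5,-]
e2 deliver 1→3: 3[foll,b=5,-]
e3 deliver 3→1: ·
e4 deliver 1→0: 0[foll,b=5,-]
e5 deliver 0→1: 1[lead,b=5,-]
e6 propose(1,'s'): ·
e7 deliver 1→2: 2[foll,b=5,-]
e8 deliver 2→1: ·
e9 deliver 1→0: 0[foll,b=5,s]
e10 deliver 0→1: ·
e11 deliver 1→3: 3[foll,b=5,s]
e12 deliver 3→1: 1[lead,b=5,s]
e13 timeout(0): 0[cand,b=8,s]
e14 deliver 0→2: 2[foll,b=8,-]
e15 deliver 2→0: ·
e16 deliver 0→3: 3[foll,b=8,s]
e17 deliver 3→0: 0[lead,b=8,s]
e18 timeout(3): 3[cand,b=15,s]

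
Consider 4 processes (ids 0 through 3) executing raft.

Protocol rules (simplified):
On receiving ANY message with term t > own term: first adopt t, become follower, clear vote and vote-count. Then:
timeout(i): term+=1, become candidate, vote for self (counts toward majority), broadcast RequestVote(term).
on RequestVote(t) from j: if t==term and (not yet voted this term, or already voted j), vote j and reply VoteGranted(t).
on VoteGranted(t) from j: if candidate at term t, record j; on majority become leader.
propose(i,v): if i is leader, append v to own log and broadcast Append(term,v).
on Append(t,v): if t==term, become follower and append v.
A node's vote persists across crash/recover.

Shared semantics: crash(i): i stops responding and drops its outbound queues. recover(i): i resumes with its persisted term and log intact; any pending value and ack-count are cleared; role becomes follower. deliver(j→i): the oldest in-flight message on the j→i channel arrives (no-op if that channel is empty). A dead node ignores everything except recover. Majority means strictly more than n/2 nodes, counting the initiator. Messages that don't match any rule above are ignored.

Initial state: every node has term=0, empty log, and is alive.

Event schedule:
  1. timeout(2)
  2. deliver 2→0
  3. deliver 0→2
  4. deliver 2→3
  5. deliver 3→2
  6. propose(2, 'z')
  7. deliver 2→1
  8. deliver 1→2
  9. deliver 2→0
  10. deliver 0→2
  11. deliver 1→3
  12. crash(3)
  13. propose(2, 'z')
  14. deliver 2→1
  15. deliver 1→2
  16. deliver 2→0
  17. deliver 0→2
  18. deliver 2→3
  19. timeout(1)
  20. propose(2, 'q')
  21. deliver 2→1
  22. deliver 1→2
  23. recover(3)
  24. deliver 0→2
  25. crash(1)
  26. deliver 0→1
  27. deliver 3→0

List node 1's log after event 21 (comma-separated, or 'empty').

1. timeout(2):  <2:cand t1 ->
2. deliver 2→0:  <0:foll t1 ->
3. deliver 0→2:  nop
4. deliver 2→3:  <3:foll t1 ->
5. deliver 3→2:  <2:lead t1 ->
6. propose(2,'z'):  <2:lead t1 z>
7. deliver 2→1:  <1:foll t1 ->
8. deliver 1→2:  nop
9. deliver 2→0:  <0:foll t1 z>
10. deliver 0→2:  nop
11. deliver 1→3:  nop
12. crash(3):  <3:✗foll t1 ->
13. propose(2,'z'):  <2:lead t1 z,z>
14. deliver 2→1:  <1:foll t1 z>
15. deliver 1→2:  nop
16. deliver 2→0:  <0:foll t1 z,z>
17. deliver 0→2:  nop
18. deliver 2→3:  nop
19. timeout(1):  <1:cand t2 z>
20. propose(2,'q'):  <2:lead t1 z,z,q>
21. deliver 2→1:  nop

z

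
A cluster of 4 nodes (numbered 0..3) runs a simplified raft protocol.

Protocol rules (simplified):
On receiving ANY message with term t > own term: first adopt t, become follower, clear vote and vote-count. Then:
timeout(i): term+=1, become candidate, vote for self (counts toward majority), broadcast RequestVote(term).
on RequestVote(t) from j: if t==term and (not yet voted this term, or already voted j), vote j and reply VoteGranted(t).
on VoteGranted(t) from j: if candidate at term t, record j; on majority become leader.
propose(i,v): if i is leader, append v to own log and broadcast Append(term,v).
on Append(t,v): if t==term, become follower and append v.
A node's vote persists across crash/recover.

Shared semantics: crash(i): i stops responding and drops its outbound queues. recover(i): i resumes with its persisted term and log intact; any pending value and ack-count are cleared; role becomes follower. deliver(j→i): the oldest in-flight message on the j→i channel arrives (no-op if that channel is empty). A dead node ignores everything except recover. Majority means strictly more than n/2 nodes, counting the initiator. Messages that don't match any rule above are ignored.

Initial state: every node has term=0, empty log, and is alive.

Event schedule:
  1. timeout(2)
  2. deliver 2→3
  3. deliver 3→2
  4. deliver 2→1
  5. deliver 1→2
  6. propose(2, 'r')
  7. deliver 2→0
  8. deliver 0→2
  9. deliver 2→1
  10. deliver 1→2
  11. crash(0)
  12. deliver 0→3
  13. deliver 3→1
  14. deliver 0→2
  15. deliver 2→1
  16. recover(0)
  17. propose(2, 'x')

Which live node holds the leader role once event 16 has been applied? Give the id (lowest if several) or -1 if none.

2

step 1 timeout(2): 2={cand,t=1,log=-}
step 2 deliver 2→3: 3={foll,t=1,log=-}
step 3 deliver 3→2: —
step 4 deliver 2→1: 1={foll,t=1,log=-}
step 5 deliver 1→2: 2={lead,t=1,log=-}
step 6 propose(2,'r'): 2={lead,t=1,log=r}
step 7 deliver 2→0: 0={foll,t=1,log=-}
step 8 deliver 0→2: —
step 9 deliver 2→1: 1={foll,t=1,log=r}
step 10 deliver 1→2: —
step 11 crash(0): 0={✗foll,t=1,log=-}
step 12 deliver 0→3: —
step 13 deliver 3→1: —
step 14 deliver 0→2: —
step 15 deliver 2→1: —
step 16 recover(0): 0={foll,t=1,log=-}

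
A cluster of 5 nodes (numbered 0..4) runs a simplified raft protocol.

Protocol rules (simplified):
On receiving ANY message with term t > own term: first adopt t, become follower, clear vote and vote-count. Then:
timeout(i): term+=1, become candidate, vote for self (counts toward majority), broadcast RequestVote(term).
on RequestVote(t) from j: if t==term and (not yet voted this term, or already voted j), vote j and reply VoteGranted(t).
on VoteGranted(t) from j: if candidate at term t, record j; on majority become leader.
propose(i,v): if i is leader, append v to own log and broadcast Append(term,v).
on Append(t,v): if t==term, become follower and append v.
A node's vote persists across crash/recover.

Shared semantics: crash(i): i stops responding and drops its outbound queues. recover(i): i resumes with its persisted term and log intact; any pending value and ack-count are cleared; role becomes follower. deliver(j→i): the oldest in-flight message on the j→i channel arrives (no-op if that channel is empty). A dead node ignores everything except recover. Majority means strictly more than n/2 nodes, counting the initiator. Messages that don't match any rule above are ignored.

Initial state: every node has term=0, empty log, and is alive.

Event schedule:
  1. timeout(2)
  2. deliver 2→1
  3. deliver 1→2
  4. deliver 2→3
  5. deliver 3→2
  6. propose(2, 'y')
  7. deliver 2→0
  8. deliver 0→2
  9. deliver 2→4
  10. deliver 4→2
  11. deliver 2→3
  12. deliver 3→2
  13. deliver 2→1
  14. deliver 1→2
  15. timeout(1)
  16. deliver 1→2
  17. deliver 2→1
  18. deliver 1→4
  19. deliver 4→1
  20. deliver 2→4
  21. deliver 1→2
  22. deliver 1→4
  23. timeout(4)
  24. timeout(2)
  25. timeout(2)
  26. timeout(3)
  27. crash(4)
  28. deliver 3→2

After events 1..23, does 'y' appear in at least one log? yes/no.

[1] timeout(2) → N2(cand t1 [-])
[2] deliver 2→1 → N1(foll t1 [-])
[3] deliver 1→2 → ∅
[4] deliver 2→3 → N3(foll t1 [-])
[5] deliver 3→2 → N2(lead t1 [-])
[6] propose(2,'y') → N2(lead t1 [y])
[7] deliver 2→0 → N0(foll t1 [-])
[8] deliver 0→2 → ∅
[9] deliver 2→4 → N4(foll t1 [-])
[10] deliver 4→2 → ∅
[11] deliver 2→3 → N3(foll t1 [y])
[12] deliver 3→2 → ∅
[13] deliver 2→1 → N1(foll t1 [y])
[14] deliver 1→2 → ∅
[15] timeout(1) → N1(cand t2 [y])
[16] deliver 1→2 → N2(foll t2 [y])
[17] deliver 2→1 → ∅
[18] deliver 1→4 → N4(foll t2 [-])
[19] deliver 4→1 → N1(lead t2 [y])
[20] deliver 2→4 → ∅
[21] deliver 1→2 → ∅
[22] deliver 1→4 → ∅
[23] timeout(4) → N4(cand t3 [-])

yes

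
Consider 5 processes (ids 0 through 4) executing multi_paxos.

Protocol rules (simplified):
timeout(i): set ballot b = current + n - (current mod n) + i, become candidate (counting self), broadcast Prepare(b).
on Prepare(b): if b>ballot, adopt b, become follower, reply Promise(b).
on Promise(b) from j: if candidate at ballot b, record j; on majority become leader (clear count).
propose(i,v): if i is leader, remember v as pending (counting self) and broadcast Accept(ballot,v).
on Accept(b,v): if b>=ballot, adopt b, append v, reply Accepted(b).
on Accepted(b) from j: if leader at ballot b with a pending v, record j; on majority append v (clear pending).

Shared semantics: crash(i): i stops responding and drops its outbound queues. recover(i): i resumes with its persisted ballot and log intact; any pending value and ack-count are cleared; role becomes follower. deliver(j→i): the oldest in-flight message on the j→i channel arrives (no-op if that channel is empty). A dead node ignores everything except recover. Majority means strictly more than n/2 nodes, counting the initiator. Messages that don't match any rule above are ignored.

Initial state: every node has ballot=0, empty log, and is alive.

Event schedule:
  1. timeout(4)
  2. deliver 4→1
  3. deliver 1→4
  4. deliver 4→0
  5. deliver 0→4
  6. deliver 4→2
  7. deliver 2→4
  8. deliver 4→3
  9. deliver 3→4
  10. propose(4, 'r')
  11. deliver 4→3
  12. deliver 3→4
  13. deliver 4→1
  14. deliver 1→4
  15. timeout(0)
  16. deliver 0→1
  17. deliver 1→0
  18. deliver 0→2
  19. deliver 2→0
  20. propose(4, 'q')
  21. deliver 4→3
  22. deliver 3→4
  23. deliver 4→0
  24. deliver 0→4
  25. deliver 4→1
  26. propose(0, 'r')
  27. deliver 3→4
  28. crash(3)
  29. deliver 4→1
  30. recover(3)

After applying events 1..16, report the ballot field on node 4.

after 1 — timeout(4): n4:cand/b9/[-]
after 2 — deliver 4→1: n1:foll/b9/[-]
after 3 — deliver 1→4: ·
after 4 — deliver 4→0: n0:foll/b9/[-]
after 5 — deliver 0→4: n4:lead/b9/[-]
after 6 — deliver 4→2: n2:foll/b9/[-]
after 7 — deliver 2→4: ·
after 8 — deliver 4→3: n3:foll/b9/[-]
after 9 — deliver 3→4: ·
after 10 — propose(4,'r'): ·
after 11 — deliver 4→3: n3:foll/b9/[r]
after 12 — deliver 3→4: ·
after 13 — deliver 4→1: n1:foll/b9/[r]
after 14 — deliver 1→4: n4:lead/b9/[r]
after 15 — timeout(0): n0:cand/b10/[-]
after 16 — deliver 0→1: n1:foll/b10/[r]

9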